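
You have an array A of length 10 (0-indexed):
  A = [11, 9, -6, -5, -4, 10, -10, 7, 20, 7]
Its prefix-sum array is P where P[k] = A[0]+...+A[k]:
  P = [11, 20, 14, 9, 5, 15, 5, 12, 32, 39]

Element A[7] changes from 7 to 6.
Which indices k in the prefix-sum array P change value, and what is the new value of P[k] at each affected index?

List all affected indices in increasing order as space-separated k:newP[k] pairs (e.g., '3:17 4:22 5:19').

Answer: 7:11 8:31 9:38

Derivation:
P[k] = A[0] + ... + A[k]
P[k] includes A[7] iff k >= 7
Affected indices: 7, 8, ..., 9; delta = -1
  P[7]: 12 + -1 = 11
  P[8]: 32 + -1 = 31
  P[9]: 39 + -1 = 38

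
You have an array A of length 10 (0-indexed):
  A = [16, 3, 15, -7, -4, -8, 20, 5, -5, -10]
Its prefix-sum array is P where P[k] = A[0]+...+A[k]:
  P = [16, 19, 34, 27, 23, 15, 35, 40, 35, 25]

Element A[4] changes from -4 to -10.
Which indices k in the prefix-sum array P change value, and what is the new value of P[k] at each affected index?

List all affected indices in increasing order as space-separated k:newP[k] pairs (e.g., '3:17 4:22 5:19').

Answer: 4:17 5:9 6:29 7:34 8:29 9:19

Derivation:
P[k] = A[0] + ... + A[k]
P[k] includes A[4] iff k >= 4
Affected indices: 4, 5, ..., 9; delta = -6
  P[4]: 23 + -6 = 17
  P[5]: 15 + -6 = 9
  P[6]: 35 + -6 = 29
  P[7]: 40 + -6 = 34
  P[8]: 35 + -6 = 29
  P[9]: 25 + -6 = 19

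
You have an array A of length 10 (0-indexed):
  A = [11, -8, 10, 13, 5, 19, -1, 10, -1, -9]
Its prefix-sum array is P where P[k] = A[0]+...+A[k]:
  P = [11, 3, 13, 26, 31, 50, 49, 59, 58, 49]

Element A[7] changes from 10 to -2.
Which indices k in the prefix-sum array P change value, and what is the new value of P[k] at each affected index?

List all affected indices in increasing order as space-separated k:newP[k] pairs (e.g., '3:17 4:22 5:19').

P[k] = A[0] + ... + A[k]
P[k] includes A[7] iff k >= 7
Affected indices: 7, 8, ..., 9; delta = -12
  P[7]: 59 + -12 = 47
  P[8]: 58 + -12 = 46
  P[9]: 49 + -12 = 37

Answer: 7:47 8:46 9:37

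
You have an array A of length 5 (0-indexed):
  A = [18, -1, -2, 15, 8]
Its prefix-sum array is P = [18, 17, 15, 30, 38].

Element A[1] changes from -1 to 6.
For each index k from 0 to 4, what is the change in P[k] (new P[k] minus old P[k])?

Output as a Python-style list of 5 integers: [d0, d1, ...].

Answer: [0, 7, 7, 7, 7]

Derivation:
Element change: A[1] -1 -> 6, delta = 7
For k < 1: P[k] unchanged, delta_P[k] = 0
For k >= 1: P[k] shifts by exactly 7
Delta array: [0, 7, 7, 7, 7]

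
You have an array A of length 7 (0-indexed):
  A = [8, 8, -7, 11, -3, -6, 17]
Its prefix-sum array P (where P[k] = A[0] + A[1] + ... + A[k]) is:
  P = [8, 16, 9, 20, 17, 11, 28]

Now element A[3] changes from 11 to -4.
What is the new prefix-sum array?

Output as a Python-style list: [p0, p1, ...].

Answer: [8, 16, 9, 5, 2, -4, 13]

Derivation:
Change: A[3] 11 -> -4, delta = -15
P[k] for k < 3: unchanged (A[3] not included)
P[k] for k >= 3: shift by delta = -15
  P[0] = 8 + 0 = 8
  P[1] = 16 + 0 = 16
  P[2] = 9 + 0 = 9
  P[3] = 20 + -15 = 5
  P[4] = 17 + -15 = 2
  P[5] = 11 + -15 = -4
  P[6] = 28 + -15 = 13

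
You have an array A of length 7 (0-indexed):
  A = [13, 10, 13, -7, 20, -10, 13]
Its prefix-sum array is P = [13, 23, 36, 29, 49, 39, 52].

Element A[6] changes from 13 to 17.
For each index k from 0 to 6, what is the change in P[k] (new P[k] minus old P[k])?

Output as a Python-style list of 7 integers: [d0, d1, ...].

Element change: A[6] 13 -> 17, delta = 4
For k < 6: P[k] unchanged, delta_P[k] = 0
For k >= 6: P[k] shifts by exactly 4
Delta array: [0, 0, 0, 0, 0, 0, 4]

Answer: [0, 0, 0, 0, 0, 0, 4]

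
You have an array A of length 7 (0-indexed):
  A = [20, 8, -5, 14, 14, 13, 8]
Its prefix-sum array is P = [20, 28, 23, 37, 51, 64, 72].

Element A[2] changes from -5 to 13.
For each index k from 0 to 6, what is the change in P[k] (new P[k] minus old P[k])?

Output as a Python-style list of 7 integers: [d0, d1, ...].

Element change: A[2] -5 -> 13, delta = 18
For k < 2: P[k] unchanged, delta_P[k] = 0
For k >= 2: P[k] shifts by exactly 18
Delta array: [0, 0, 18, 18, 18, 18, 18]

Answer: [0, 0, 18, 18, 18, 18, 18]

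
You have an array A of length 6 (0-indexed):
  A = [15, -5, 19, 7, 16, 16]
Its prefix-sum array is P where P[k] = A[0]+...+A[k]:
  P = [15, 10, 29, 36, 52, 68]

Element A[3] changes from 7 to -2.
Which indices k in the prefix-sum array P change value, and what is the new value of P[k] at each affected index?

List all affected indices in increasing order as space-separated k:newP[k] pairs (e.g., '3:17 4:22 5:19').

Answer: 3:27 4:43 5:59

Derivation:
P[k] = A[0] + ... + A[k]
P[k] includes A[3] iff k >= 3
Affected indices: 3, 4, ..., 5; delta = -9
  P[3]: 36 + -9 = 27
  P[4]: 52 + -9 = 43
  P[5]: 68 + -9 = 59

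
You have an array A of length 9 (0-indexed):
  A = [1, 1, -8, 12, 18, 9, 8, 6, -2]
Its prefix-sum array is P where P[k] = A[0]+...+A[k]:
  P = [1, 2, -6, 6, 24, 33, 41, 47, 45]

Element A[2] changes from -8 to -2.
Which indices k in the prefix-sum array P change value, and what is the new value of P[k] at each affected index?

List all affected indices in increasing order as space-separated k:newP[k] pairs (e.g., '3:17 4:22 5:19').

P[k] = A[0] + ... + A[k]
P[k] includes A[2] iff k >= 2
Affected indices: 2, 3, ..., 8; delta = 6
  P[2]: -6 + 6 = 0
  P[3]: 6 + 6 = 12
  P[4]: 24 + 6 = 30
  P[5]: 33 + 6 = 39
  P[6]: 41 + 6 = 47
  P[7]: 47 + 6 = 53
  P[8]: 45 + 6 = 51

Answer: 2:0 3:12 4:30 5:39 6:47 7:53 8:51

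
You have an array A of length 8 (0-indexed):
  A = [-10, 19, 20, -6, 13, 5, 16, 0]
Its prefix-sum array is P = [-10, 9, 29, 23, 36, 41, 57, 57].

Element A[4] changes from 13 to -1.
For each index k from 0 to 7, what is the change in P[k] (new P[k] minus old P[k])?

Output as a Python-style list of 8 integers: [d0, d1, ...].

Answer: [0, 0, 0, 0, -14, -14, -14, -14]

Derivation:
Element change: A[4] 13 -> -1, delta = -14
For k < 4: P[k] unchanged, delta_P[k] = 0
For k >= 4: P[k] shifts by exactly -14
Delta array: [0, 0, 0, 0, -14, -14, -14, -14]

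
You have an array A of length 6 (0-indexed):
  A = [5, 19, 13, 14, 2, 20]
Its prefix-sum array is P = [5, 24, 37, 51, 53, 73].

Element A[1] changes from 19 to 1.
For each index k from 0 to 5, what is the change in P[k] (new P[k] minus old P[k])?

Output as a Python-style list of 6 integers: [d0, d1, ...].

Element change: A[1] 19 -> 1, delta = -18
For k < 1: P[k] unchanged, delta_P[k] = 0
For k >= 1: P[k] shifts by exactly -18
Delta array: [0, -18, -18, -18, -18, -18]

Answer: [0, -18, -18, -18, -18, -18]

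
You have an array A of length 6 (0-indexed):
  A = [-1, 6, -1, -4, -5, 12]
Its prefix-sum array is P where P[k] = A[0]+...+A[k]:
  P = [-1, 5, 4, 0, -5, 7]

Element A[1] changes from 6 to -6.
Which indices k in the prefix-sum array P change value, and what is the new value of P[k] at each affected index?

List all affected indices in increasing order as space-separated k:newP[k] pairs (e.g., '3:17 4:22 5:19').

Answer: 1:-7 2:-8 3:-12 4:-17 5:-5

Derivation:
P[k] = A[0] + ... + A[k]
P[k] includes A[1] iff k >= 1
Affected indices: 1, 2, ..., 5; delta = -12
  P[1]: 5 + -12 = -7
  P[2]: 4 + -12 = -8
  P[3]: 0 + -12 = -12
  P[4]: -5 + -12 = -17
  P[5]: 7 + -12 = -5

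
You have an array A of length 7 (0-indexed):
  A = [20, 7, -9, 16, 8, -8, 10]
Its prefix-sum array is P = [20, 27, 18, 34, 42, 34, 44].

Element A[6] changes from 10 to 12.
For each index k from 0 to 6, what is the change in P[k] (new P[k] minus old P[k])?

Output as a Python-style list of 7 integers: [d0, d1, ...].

Element change: A[6] 10 -> 12, delta = 2
For k < 6: P[k] unchanged, delta_P[k] = 0
For k >= 6: P[k] shifts by exactly 2
Delta array: [0, 0, 0, 0, 0, 0, 2]

Answer: [0, 0, 0, 0, 0, 0, 2]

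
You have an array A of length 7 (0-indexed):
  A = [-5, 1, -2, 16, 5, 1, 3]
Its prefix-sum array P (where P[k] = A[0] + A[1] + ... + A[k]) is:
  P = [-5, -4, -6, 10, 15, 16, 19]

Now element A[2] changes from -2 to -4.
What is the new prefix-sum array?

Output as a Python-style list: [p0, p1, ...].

Answer: [-5, -4, -8, 8, 13, 14, 17]

Derivation:
Change: A[2] -2 -> -4, delta = -2
P[k] for k < 2: unchanged (A[2] not included)
P[k] for k >= 2: shift by delta = -2
  P[0] = -5 + 0 = -5
  P[1] = -4 + 0 = -4
  P[2] = -6 + -2 = -8
  P[3] = 10 + -2 = 8
  P[4] = 15 + -2 = 13
  P[5] = 16 + -2 = 14
  P[6] = 19 + -2 = 17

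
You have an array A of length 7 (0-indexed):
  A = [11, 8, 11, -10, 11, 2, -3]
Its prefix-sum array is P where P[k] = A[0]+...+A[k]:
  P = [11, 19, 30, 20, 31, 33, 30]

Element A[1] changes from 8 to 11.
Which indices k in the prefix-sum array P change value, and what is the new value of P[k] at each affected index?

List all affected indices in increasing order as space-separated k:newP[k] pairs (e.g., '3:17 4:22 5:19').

P[k] = A[0] + ... + A[k]
P[k] includes A[1] iff k >= 1
Affected indices: 1, 2, ..., 6; delta = 3
  P[1]: 19 + 3 = 22
  P[2]: 30 + 3 = 33
  P[3]: 20 + 3 = 23
  P[4]: 31 + 3 = 34
  P[5]: 33 + 3 = 36
  P[6]: 30 + 3 = 33

Answer: 1:22 2:33 3:23 4:34 5:36 6:33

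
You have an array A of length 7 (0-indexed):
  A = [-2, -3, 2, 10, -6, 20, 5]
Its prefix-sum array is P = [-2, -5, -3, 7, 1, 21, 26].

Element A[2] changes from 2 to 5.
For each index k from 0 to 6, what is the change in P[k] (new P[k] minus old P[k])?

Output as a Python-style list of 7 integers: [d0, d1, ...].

Element change: A[2] 2 -> 5, delta = 3
For k < 2: P[k] unchanged, delta_P[k] = 0
For k >= 2: P[k] shifts by exactly 3
Delta array: [0, 0, 3, 3, 3, 3, 3]

Answer: [0, 0, 3, 3, 3, 3, 3]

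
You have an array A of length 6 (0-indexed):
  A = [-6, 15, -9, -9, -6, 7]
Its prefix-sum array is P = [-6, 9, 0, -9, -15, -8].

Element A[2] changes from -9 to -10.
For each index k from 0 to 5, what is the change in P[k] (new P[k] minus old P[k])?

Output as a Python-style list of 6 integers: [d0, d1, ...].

Answer: [0, 0, -1, -1, -1, -1]

Derivation:
Element change: A[2] -9 -> -10, delta = -1
For k < 2: P[k] unchanged, delta_P[k] = 0
For k >= 2: P[k] shifts by exactly -1
Delta array: [0, 0, -1, -1, -1, -1]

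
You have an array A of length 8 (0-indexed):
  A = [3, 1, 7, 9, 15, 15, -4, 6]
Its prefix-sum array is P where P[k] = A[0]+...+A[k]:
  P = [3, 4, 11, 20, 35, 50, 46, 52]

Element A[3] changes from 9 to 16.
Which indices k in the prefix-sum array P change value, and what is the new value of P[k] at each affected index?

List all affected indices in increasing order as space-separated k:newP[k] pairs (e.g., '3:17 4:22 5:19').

P[k] = A[0] + ... + A[k]
P[k] includes A[3] iff k >= 3
Affected indices: 3, 4, ..., 7; delta = 7
  P[3]: 20 + 7 = 27
  P[4]: 35 + 7 = 42
  P[5]: 50 + 7 = 57
  P[6]: 46 + 7 = 53
  P[7]: 52 + 7 = 59

Answer: 3:27 4:42 5:57 6:53 7:59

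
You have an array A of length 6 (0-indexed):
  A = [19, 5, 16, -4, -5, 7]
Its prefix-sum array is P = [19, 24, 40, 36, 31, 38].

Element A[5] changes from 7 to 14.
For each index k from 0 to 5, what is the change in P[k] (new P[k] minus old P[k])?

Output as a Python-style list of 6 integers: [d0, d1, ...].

Answer: [0, 0, 0, 0, 0, 7]

Derivation:
Element change: A[5] 7 -> 14, delta = 7
For k < 5: P[k] unchanged, delta_P[k] = 0
For k >= 5: P[k] shifts by exactly 7
Delta array: [0, 0, 0, 0, 0, 7]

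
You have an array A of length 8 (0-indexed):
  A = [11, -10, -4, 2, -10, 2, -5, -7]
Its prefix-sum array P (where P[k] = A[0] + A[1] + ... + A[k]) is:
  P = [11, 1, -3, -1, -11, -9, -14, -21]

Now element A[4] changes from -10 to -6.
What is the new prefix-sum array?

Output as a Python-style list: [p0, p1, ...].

Change: A[4] -10 -> -6, delta = 4
P[k] for k < 4: unchanged (A[4] not included)
P[k] for k >= 4: shift by delta = 4
  P[0] = 11 + 0 = 11
  P[1] = 1 + 0 = 1
  P[2] = -3 + 0 = -3
  P[3] = -1 + 0 = -1
  P[4] = -11 + 4 = -7
  P[5] = -9 + 4 = -5
  P[6] = -14 + 4 = -10
  P[7] = -21 + 4 = -17

Answer: [11, 1, -3, -1, -7, -5, -10, -17]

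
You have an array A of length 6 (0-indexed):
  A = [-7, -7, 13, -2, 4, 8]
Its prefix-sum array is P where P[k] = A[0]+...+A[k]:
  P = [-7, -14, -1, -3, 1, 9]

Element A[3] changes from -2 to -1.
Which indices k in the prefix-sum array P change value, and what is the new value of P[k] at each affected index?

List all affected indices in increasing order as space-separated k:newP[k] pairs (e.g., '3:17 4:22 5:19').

P[k] = A[0] + ... + A[k]
P[k] includes A[3] iff k >= 3
Affected indices: 3, 4, ..., 5; delta = 1
  P[3]: -3 + 1 = -2
  P[4]: 1 + 1 = 2
  P[5]: 9 + 1 = 10

Answer: 3:-2 4:2 5:10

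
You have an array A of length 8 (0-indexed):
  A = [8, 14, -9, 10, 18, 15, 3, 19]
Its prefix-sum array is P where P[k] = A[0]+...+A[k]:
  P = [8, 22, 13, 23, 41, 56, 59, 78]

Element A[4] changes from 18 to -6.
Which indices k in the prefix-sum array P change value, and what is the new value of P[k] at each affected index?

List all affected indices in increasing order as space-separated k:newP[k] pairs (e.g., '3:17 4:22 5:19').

P[k] = A[0] + ... + A[k]
P[k] includes A[4] iff k >= 4
Affected indices: 4, 5, ..., 7; delta = -24
  P[4]: 41 + -24 = 17
  P[5]: 56 + -24 = 32
  P[6]: 59 + -24 = 35
  P[7]: 78 + -24 = 54

Answer: 4:17 5:32 6:35 7:54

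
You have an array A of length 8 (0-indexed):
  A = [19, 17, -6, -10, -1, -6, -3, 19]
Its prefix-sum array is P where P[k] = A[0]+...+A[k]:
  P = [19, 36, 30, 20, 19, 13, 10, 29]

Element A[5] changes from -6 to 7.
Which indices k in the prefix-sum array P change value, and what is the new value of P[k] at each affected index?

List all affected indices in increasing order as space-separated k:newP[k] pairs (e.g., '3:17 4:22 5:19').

Answer: 5:26 6:23 7:42

Derivation:
P[k] = A[0] + ... + A[k]
P[k] includes A[5] iff k >= 5
Affected indices: 5, 6, ..., 7; delta = 13
  P[5]: 13 + 13 = 26
  P[6]: 10 + 13 = 23
  P[7]: 29 + 13 = 42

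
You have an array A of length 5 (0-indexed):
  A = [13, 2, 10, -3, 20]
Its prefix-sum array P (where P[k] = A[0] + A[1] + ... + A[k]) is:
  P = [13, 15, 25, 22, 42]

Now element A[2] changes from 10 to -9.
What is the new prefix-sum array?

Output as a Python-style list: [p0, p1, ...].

Change: A[2] 10 -> -9, delta = -19
P[k] for k < 2: unchanged (A[2] not included)
P[k] for k >= 2: shift by delta = -19
  P[0] = 13 + 0 = 13
  P[1] = 15 + 0 = 15
  P[2] = 25 + -19 = 6
  P[3] = 22 + -19 = 3
  P[4] = 42 + -19 = 23

Answer: [13, 15, 6, 3, 23]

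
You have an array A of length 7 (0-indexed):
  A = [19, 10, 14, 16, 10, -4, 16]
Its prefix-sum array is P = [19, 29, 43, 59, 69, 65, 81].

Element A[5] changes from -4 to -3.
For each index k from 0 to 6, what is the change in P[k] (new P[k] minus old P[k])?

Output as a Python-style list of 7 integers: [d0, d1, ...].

Element change: A[5] -4 -> -3, delta = 1
For k < 5: P[k] unchanged, delta_P[k] = 0
For k >= 5: P[k] shifts by exactly 1
Delta array: [0, 0, 0, 0, 0, 1, 1]

Answer: [0, 0, 0, 0, 0, 1, 1]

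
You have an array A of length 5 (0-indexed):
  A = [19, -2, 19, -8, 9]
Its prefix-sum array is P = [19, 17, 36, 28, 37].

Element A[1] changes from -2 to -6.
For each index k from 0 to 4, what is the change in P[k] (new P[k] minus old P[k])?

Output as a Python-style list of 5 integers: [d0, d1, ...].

Answer: [0, -4, -4, -4, -4]

Derivation:
Element change: A[1] -2 -> -6, delta = -4
For k < 1: P[k] unchanged, delta_P[k] = 0
For k >= 1: P[k] shifts by exactly -4
Delta array: [0, -4, -4, -4, -4]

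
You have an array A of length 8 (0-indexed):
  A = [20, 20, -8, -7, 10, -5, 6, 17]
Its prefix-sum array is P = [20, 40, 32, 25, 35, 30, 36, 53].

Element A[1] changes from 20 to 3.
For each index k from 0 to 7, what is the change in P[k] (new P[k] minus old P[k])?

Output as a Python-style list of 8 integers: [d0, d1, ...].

Answer: [0, -17, -17, -17, -17, -17, -17, -17]

Derivation:
Element change: A[1] 20 -> 3, delta = -17
For k < 1: P[k] unchanged, delta_P[k] = 0
For k >= 1: P[k] shifts by exactly -17
Delta array: [0, -17, -17, -17, -17, -17, -17, -17]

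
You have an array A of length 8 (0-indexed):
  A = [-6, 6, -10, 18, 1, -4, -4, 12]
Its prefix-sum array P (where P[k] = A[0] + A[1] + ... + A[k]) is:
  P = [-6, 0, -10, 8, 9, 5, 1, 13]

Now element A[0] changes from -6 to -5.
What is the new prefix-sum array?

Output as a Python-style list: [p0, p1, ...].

Change: A[0] -6 -> -5, delta = 1
P[k] for k < 0: unchanged (A[0] not included)
P[k] for k >= 0: shift by delta = 1
  P[0] = -6 + 1 = -5
  P[1] = 0 + 1 = 1
  P[2] = -10 + 1 = -9
  P[3] = 8 + 1 = 9
  P[4] = 9 + 1 = 10
  P[5] = 5 + 1 = 6
  P[6] = 1 + 1 = 2
  P[7] = 13 + 1 = 14

Answer: [-5, 1, -9, 9, 10, 6, 2, 14]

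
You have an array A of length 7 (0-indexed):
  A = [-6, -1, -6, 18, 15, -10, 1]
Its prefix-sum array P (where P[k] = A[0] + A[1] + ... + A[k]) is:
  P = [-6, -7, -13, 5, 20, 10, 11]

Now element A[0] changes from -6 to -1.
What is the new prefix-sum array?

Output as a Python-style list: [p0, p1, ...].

Change: A[0] -6 -> -1, delta = 5
P[k] for k < 0: unchanged (A[0] not included)
P[k] for k >= 0: shift by delta = 5
  P[0] = -6 + 5 = -1
  P[1] = -7 + 5 = -2
  P[2] = -13 + 5 = -8
  P[3] = 5 + 5 = 10
  P[4] = 20 + 5 = 25
  P[5] = 10 + 5 = 15
  P[6] = 11 + 5 = 16

Answer: [-1, -2, -8, 10, 25, 15, 16]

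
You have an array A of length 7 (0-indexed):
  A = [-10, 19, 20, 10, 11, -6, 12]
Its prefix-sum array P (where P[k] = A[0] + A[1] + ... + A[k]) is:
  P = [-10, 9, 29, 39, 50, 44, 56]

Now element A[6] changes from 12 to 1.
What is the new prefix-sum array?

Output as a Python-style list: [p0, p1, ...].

Change: A[6] 12 -> 1, delta = -11
P[k] for k < 6: unchanged (A[6] not included)
P[k] for k >= 6: shift by delta = -11
  P[0] = -10 + 0 = -10
  P[1] = 9 + 0 = 9
  P[2] = 29 + 0 = 29
  P[3] = 39 + 0 = 39
  P[4] = 50 + 0 = 50
  P[5] = 44 + 0 = 44
  P[6] = 56 + -11 = 45

Answer: [-10, 9, 29, 39, 50, 44, 45]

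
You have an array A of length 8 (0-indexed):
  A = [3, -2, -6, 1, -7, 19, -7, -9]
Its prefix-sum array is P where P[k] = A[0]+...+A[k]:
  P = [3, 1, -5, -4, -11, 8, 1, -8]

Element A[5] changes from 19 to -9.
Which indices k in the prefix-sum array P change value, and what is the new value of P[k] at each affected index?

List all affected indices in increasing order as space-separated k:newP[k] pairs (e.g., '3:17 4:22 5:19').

Answer: 5:-20 6:-27 7:-36

Derivation:
P[k] = A[0] + ... + A[k]
P[k] includes A[5] iff k >= 5
Affected indices: 5, 6, ..., 7; delta = -28
  P[5]: 8 + -28 = -20
  P[6]: 1 + -28 = -27
  P[7]: -8 + -28 = -36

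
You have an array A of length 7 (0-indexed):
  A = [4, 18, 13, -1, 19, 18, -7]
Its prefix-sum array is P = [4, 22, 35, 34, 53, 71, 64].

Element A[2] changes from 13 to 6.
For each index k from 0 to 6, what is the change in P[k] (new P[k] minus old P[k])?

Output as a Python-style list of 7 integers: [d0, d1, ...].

Element change: A[2] 13 -> 6, delta = -7
For k < 2: P[k] unchanged, delta_P[k] = 0
For k >= 2: P[k] shifts by exactly -7
Delta array: [0, 0, -7, -7, -7, -7, -7]

Answer: [0, 0, -7, -7, -7, -7, -7]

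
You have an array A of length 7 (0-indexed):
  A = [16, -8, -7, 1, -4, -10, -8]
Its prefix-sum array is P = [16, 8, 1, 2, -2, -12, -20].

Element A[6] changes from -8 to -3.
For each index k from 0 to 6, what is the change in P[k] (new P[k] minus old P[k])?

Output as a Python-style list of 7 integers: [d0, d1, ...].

Answer: [0, 0, 0, 0, 0, 0, 5]

Derivation:
Element change: A[6] -8 -> -3, delta = 5
For k < 6: P[k] unchanged, delta_P[k] = 0
For k >= 6: P[k] shifts by exactly 5
Delta array: [0, 0, 0, 0, 0, 0, 5]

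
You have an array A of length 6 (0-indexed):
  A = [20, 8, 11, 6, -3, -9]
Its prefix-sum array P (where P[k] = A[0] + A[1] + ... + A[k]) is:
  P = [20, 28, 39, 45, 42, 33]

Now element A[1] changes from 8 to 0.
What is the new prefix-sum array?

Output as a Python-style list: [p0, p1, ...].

Change: A[1] 8 -> 0, delta = -8
P[k] for k < 1: unchanged (A[1] not included)
P[k] for k >= 1: shift by delta = -8
  P[0] = 20 + 0 = 20
  P[1] = 28 + -8 = 20
  P[2] = 39 + -8 = 31
  P[3] = 45 + -8 = 37
  P[4] = 42 + -8 = 34
  P[5] = 33 + -8 = 25

Answer: [20, 20, 31, 37, 34, 25]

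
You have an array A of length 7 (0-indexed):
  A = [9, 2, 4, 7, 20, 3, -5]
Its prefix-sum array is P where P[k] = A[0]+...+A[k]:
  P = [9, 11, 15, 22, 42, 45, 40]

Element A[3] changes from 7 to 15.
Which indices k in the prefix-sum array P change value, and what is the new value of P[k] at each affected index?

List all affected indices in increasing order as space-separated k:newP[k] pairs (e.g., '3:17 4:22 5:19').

Answer: 3:30 4:50 5:53 6:48

Derivation:
P[k] = A[0] + ... + A[k]
P[k] includes A[3] iff k >= 3
Affected indices: 3, 4, ..., 6; delta = 8
  P[3]: 22 + 8 = 30
  P[4]: 42 + 8 = 50
  P[5]: 45 + 8 = 53
  P[6]: 40 + 8 = 48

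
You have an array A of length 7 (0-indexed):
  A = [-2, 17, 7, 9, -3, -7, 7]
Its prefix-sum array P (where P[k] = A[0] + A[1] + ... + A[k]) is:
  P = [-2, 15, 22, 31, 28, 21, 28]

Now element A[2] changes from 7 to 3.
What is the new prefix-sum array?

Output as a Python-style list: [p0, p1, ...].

Answer: [-2, 15, 18, 27, 24, 17, 24]

Derivation:
Change: A[2] 7 -> 3, delta = -4
P[k] for k < 2: unchanged (A[2] not included)
P[k] for k >= 2: shift by delta = -4
  P[0] = -2 + 0 = -2
  P[1] = 15 + 0 = 15
  P[2] = 22 + -4 = 18
  P[3] = 31 + -4 = 27
  P[4] = 28 + -4 = 24
  P[5] = 21 + -4 = 17
  P[6] = 28 + -4 = 24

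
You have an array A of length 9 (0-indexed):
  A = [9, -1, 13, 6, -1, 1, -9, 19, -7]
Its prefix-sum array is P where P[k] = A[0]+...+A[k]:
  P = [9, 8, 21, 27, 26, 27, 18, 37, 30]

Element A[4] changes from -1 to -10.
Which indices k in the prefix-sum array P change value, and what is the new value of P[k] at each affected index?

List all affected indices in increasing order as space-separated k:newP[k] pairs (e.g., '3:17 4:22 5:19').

P[k] = A[0] + ... + A[k]
P[k] includes A[4] iff k >= 4
Affected indices: 4, 5, ..., 8; delta = -9
  P[4]: 26 + -9 = 17
  P[5]: 27 + -9 = 18
  P[6]: 18 + -9 = 9
  P[7]: 37 + -9 = 28
  P[8]: 30 + -9 = 21

Answer: 4:17 5:18 6:9 7:28 8:21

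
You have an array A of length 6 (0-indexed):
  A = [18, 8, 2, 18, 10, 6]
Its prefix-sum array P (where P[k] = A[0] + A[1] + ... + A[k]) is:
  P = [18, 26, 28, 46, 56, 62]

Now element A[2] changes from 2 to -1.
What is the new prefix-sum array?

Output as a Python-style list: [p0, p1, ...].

Change: A[2] 2 -> -1, delta = -3
P[k] for k < 2: unchanged (A[2] not included)
P[k] for k >= 2: shift by delta = -3
  P[0] = 18 + 0 = 18
  P[1] = 26 + 0 = 26
  P[2] = 28 + -3 = 25
  P[3] = 46 + -3 = 43
  P[4] = 56 + -3 = 53
  P[5] = 62 + -3 = 59

Answer: [18, 26, 25, 43, 53, 59]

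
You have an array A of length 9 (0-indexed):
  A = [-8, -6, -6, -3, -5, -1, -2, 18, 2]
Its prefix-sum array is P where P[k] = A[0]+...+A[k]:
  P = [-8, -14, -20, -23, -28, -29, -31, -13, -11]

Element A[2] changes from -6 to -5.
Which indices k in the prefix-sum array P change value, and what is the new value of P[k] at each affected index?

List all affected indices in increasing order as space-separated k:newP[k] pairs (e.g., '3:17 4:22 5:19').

P[k] = A[0] + ... + A[k]
P[k] includes A[2] iff k >= 2
Affected indices: 2, 3, ..., 8; delta = 1
  P[2]: -20 + 1 = -19
  P[3]: -23 + 1 = -22
  P[4]: -28 + 1 = -27
  P[5]: -29 + 1 = -28
  P[6]: -31 + 1 = -30
  P[7]: -13 + 1 = -12
  P[8]: -11 + 1 = -10

Answer: 2:-19 3:-22 4:-27 5:-28 6:-30 7:-12 8:-10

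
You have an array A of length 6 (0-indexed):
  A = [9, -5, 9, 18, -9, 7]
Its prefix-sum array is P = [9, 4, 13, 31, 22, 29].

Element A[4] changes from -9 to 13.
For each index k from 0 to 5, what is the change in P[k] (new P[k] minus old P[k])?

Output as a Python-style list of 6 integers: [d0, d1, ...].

Element change: A[4] -9 -> 13, delta = 22
For k < 4: P[k] unchanged, delta_P[k] = 0
For k >= 4: P[k] shifts by exactly 22
Delta array: [0, 0, 0, 0, 22, 22]

Answer: [0, 0, 0, 0, 22, 22]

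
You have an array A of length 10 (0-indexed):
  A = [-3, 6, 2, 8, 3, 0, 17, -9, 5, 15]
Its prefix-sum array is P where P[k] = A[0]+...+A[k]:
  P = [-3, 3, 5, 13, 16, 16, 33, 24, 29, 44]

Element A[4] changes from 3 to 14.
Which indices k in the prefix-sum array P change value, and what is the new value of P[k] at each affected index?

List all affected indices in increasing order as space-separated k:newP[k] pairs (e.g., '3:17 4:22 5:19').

P[k] = A[0] + ... + A[k]
P[k] includes A[4] iff k >= 4
Affected indices: 4, 5, ..., 9; delta = 11
  P[4]: 16 + 11 = 27
  P[5]: 16 + 11 = 27
  P[6]: 33 + 11 = 44
  P[7]: 24 + 11 = 35
  P[8]: 29 + 11 = 40
  P[9]: 44 + 11 = 55

Answer: 4:27 5:27 6:44 7:35 8:40 9:55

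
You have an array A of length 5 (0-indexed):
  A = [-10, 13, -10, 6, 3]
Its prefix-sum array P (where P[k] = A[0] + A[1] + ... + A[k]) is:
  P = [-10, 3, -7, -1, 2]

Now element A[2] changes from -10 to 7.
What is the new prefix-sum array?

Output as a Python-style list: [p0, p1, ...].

Change: A[2] -10 -> 7, delta = 17
P[k] for k < 2: unchanged (A[2] not included)
P[k] for k >= 2: shift by delta = 17
  P[0] = -10 + 0 = -10
  P[1] = 3 + 0 = 3
  P[2] = -7 + 17 = 10
  P[3] = -1 + 17 = 16
  P[4] = 2 + 17 = 19

Answer: [-10, 3, 10, 16, 19]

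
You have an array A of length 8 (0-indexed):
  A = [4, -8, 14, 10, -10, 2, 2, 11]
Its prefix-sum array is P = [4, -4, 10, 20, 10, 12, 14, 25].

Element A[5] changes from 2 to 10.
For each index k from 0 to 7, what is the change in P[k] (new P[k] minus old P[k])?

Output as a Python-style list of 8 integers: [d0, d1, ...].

Element change: A[5] 2 -> 10, delta = 8
For k < 5: P[k] unchanged, delta_P[k] = 0
For k >= 5: P[k] shifts by exactly 8
Delta array: [0, 0, 0, 0, 0, 8, 8, 8]

Answer: [0, 0, 0, 0, 0, 8, 8, 8]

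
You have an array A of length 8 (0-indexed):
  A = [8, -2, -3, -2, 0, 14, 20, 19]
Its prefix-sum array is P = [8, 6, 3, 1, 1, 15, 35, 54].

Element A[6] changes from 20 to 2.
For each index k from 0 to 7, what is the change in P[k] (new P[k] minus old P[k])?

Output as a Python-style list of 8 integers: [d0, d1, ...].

Element change: A[6] 20 -> 2, delta = -18
For k < 6: P[k] unchanged, delta_P[k] = 0
For k >= 6: P[k] shifts by exactly -18
Delta array: [0, 0, 0, 0, 0, 0, -18, -18]

Answer: [0, 0, 0, 0, 0, 0, -18, -18]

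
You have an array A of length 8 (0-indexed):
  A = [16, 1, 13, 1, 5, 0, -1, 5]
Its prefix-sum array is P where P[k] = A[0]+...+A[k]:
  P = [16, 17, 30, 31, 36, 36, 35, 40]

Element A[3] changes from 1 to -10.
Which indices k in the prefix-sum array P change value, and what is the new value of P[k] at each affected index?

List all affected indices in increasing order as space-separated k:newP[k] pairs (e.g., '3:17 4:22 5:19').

P[k] = A[0] + ... + A[k]
P[k] includes A[3] iff k >= 3
Affected indices: 3, 4, ..., 7; delta = -11
  P[3]: 31 + -11 = 20
  P[4]: 36 + -11 = 25
  P[5]: 36 + -11 = 25
  P[6]: 35 + -11 = 24
  P[7]: 40 + -11 = 29

Answer: 3:20 4:25 5:25 6:24 7:29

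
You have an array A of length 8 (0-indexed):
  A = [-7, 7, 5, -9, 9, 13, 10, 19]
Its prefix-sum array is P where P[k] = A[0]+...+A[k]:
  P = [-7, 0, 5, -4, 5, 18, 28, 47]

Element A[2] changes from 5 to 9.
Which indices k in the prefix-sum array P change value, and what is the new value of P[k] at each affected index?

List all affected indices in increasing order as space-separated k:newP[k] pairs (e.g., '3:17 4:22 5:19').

P[k] = A[0] + ... + A[k]
P[k] includes A[2] iff k >= 2
Affected indices: 2, 3, ..., 7; delta = 4
  P[2]: 5 + 4 = 9
  P[3]: -4 + 4 = 0
  P[4]: 5 + 4 = 9
  P[5]: 18 + 4 = 22
  P[6]: 28 + 4 = 32
  P[7]: 47 + 4 = 51

Answer: 2:9 3:0 4:9 5:22 6:32 7:51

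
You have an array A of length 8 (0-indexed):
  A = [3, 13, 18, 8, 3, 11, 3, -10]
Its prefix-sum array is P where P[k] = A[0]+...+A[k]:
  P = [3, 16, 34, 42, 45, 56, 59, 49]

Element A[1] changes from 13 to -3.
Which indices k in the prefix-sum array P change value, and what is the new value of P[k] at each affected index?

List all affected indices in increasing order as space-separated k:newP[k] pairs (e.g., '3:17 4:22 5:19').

P[k] = A[0] + ... + A[k]
P[k] includes A[1] iff k >= 1
Affected indices: 1, 2, ..., 7; delta = -16
  P[1]: 16 + -16 = 0
  P[2]: 34 + -16 = 18
  P[3]: 42 + -16 = 26
  P[4]: 45 + -16 = 29
  P[5]: 56 + -16 = 40
  P[6]: 59 + -16 = 43
  P[7]: 49 + -16 = 33

Answer: 1:0 2:18 3:26 4:29 5:40 6:43 7:33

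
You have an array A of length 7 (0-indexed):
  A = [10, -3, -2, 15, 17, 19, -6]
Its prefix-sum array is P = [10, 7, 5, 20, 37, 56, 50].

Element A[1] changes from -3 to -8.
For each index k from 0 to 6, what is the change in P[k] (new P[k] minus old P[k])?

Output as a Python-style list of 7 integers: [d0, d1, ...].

Answer: [0, -5, -5, -5, -5, -5, -5]

Derivation:
Element change: A[1] -3 -> -8, delta = -5
For k < 1: P[k] unchanged, delta_P[k] = 0
For k >= 1: P[k] shifts by exactly -5
Delta array: [0, -5, -5, -5, -5, -5, -5]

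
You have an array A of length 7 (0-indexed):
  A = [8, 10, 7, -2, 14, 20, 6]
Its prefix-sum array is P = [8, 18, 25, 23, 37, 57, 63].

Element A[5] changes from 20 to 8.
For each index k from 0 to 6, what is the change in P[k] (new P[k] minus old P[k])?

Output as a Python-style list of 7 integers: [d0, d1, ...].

Element change: A[5] 20 -> 8, delta = -12
For k < 5: P[k] unchanged, delta_P[k] = 0
For k >= 5: P[k] shifts by exactly -12
Delta array: [0, 0, 0, 0, 0, -12, -12]

Answer: [0, 0, 0, 0, 0, -12, -12]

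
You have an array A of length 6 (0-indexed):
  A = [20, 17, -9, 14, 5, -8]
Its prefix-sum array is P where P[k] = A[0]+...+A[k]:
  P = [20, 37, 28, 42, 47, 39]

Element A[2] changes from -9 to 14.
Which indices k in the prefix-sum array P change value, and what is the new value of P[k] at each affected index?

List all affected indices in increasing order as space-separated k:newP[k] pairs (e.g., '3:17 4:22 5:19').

P[k] = A[0] + ... + A[k]
P[k] includes A[2] iff k >= 2
Affected indices: 2, 3, ..., 5; delta = 23
  P[2]: 28 + 23 = 51
  P[3]: 42 + 23 = 65
  P[4]: 47 + 23 = 70
  P[5]: 39 + 23 = 62

Answer: 2:51 3:65 4:70 5:62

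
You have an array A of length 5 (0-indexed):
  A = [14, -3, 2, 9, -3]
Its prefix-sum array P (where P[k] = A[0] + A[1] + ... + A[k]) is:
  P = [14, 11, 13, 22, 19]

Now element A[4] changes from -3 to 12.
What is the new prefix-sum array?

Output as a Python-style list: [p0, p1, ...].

Answer: [14, 11, 13, 22, 34]

Derivation:
Change: A[4] -3 -> 12, delta = 15
P[k] for k < 4: unchanged (A[4] not included)
P[k] for k >= 4: shift by delta = 15
  P[0] = 14 + 0 = 14
  P[1] = 11 + 0 = 11
  P[2] = 13 + 0 = 13
  P[3] = 22 + 0 = 22
  P[4] = 19 + 15 = 34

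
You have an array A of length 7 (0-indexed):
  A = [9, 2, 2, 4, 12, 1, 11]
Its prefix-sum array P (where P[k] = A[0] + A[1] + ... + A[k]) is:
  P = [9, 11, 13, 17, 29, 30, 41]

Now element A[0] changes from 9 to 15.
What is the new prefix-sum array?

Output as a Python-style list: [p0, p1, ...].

Answer: [15, 17, 19, 23, 35, 36, 47]

Derivation:
Change: A[0] 9 -> 15, delta = 6
P[k] for k < 0: unchanged (A[0] not included)
P[k] for k >= 0: shift by delta = 6
  P[0] = 9 + 6 = 15
  P[1] = 11 + 6 = 17
  P[2] = 13 + 6 = 19
  P[3] = 17 + 6 = 23
  P[4] = 29 + 6 = 35
  P[5] = 30 + 6 = 36
  P[6] = 41 + 6 = 47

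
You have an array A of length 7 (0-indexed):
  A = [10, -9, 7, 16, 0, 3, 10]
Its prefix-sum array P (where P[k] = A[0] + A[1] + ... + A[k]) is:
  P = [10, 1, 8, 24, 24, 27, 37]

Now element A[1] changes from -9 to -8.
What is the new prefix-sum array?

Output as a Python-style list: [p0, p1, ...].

Change: A[1] -9 -> -8, delta = 1
P[k] for k < 1: unchanged (A[1] not included)
P[k] for k >= 1: shift by delta = 1
  P[0] = 10 + 0 = 10
  P[1] = 1 + 1 = 2
  P[2] = 8 + 1 = 9
  P[3] = 24 + 1 = 25
  P[4] = 24 + 1 = 25
  P[5] = 27 + 1 = 28
  P[6] = 37 + 1 = 38

Answer: [10, 2, 9, 25, 25, 28, 38]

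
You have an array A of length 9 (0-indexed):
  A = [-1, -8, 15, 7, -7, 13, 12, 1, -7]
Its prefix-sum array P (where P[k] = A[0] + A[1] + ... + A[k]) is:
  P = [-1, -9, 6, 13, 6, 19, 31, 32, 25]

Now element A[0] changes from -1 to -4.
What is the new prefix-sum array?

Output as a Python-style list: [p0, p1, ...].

Change: A[0] -1 -> -4, delta = -3
P[k] for k < 0: unchanged (A[0] not included)
P[k] for k >= 0: shift by delta = -3
  P[0] = -1 + -3 = -4
  P[1] = -9 + -3 = -12
  P[2] = 6 + -3 = 3
  P[3] = 13 + -3 = 10
  P[4] = 6 + -3 = 3
  P[5] = 19 + -3 = 16
  P[6] = 31 + -3 = 28
  P[7] = 32 + -3 = 29
  P[8] = 25 + -3 = 22

Answer: [-4, -12, 3, 10, 3, 16, 28, 29, 22]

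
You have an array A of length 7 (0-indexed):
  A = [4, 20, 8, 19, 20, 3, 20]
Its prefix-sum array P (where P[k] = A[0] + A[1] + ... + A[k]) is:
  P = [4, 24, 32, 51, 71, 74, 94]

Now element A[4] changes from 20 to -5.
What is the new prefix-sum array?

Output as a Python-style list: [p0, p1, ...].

Answer: [4, 24, 32, 51, 46, 49, 69]

Derivation:
Change: A[4] 20 -> -5, delta = -25
P[k] for k < 4: unchanged (A[4] not included)
P[k] for k >= 4: shift by delta = -25
  P[0] = 4 + 0 = 4
  P[1] = 24 + 0 = 24
  P[2] = 32 + 0 = 32
  P[3] = 51 + 0 = 51
  P[4] = 71 + -25 = 46
  P[5] = 74 + -25 = 49
  P[6] = 94 + -25 = 69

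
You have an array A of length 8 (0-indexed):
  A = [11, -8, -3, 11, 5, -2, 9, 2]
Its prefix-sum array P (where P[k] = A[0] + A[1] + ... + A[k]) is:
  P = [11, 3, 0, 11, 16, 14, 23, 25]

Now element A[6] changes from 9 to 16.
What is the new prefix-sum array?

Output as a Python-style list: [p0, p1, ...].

Answer: [11, 3, 0, 11, 16, 14, 30, 32]

Derivation:
Change: A[6] 9 -> 16, delta = 7
P[k] for k < 6: unchanged (A[6] not included)
P[k] for k >= 6: shift by delta = 7
  P[0] = 11 + 0 = 11
  P[1] = 3 + 0 = 3
  P[2] = 0 + 0 = 0
  P[3] = 11 + 0 = 11
  P[4] = 16 + 0 = 16
  P[5] = 14 + 0 = 14
  P[6] = 23 + 7 = 30
  P[7] = 25 + 7 = 32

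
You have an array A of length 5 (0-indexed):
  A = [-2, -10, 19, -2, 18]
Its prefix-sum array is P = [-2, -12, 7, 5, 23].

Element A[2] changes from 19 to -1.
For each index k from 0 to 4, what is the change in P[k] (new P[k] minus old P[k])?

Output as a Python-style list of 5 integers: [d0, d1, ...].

Answer: [0, 0, -20, -20, -20]

Derivation:
Element change: A[2] 19 -> -1, delta = -20
For k < 2: P[k] unchanged, delta_P[k] = 0
For k >= 2: P[k] shifts by exactly -20
Delta array: [0, 0, -20, -20, -20]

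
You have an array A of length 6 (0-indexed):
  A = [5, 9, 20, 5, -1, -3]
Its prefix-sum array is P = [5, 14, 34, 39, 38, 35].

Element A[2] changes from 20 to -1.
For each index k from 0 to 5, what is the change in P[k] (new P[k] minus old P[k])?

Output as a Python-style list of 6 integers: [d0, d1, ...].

Element change: A[2] 20 -> -1, delta = -21
For k < 2: P[k] unchanged, delta_P[k] = 0
For k >= 2: P[k] shifts by exactly -21
Delta array: [0, 0, -21, -21, -21, -21]

Answer: [0, 0, -21, -21, -21, -21]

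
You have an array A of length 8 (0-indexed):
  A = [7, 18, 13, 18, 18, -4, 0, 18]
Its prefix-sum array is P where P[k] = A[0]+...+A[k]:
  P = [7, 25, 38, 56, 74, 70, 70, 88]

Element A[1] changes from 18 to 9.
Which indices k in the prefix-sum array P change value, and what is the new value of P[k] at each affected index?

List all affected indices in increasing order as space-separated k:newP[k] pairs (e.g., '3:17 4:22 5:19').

P[k] = A[0] + ... + A[k]
P[k] includes A[1] iff k >= 1
Affected indices: 1, 2, ..., 7; delta = -9
  P[1]: 25 + -9 = 16
  P[2]: 38 + -9 = 29
  P[3]: 56 + -9 = 47
  P[4]: 74 + -9 = 65
  P[5]: 70 + -9 = 61
  P[6]: 70 + -9 = 61
  P[7]: 88 + -9 = 79

Answer: 1:16 2:29 3:47 4:65 5:61 6:61 7:79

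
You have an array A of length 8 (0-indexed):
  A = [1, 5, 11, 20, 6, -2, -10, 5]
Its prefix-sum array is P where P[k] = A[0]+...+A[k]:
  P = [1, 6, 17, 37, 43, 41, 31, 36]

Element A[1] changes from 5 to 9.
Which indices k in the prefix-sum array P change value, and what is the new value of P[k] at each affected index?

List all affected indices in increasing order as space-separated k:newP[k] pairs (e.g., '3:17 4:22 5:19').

P[k] = A[0] + ... + A[k]
P[k] includes A[1] iff k >= 1
Affected indices: 1, 2, ..., 7; delta = 4
  P[1]: 6 + 4 = 10
  P[2]: 17 + 4 = 21
  P[3]: 37 + 4 = 41
  P[4]: 43 + 4 = 47
  P[5]: 41 + 4 = 45
  P[6]: 31 + 4 = 35
  P[7]: 36 + 4 = 40

Answer: 1:10 2:21 3:41 4:47 5:45 6:35 7:40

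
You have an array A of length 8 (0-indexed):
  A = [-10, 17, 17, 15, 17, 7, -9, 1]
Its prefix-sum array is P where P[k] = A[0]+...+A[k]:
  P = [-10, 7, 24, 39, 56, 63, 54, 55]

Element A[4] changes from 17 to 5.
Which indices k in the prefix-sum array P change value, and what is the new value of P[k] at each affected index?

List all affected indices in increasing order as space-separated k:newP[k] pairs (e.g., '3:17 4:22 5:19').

P[k] = A[0] + ... + A[k]
P[k] includes A[4] iff k >= 4
Affected indices: 4, 5, ..., 7; delta = -12
  P[4]: 56 + -12 = 44
  P[5]: 63 + -12 = 51
  P[6]: 54 + -12 = 42
  P[7]: 55 + -12 = 43

Answer: 4:44 5:51 6:42 7:43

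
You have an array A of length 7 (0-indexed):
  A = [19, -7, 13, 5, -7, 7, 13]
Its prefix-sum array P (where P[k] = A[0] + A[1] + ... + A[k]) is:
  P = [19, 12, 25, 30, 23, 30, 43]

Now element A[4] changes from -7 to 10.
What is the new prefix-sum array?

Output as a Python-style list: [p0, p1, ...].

Answer: [19, 12, 25, 30, 40, 47, 60]

Derivation:
Change: A[4] -7 -> 10, delta = 17
P[k] for k < 4: unchanged (A[4] not included)
P[k] for k >= 4: shift by delta = 17
  P[0] = 19 + 0 = 19
  P[1] = 12 + 0 = 12
  P[2] = 25 + 0 = 25
  P[3] = 30 + 0 = 30
  P[4] = 23 + 17 = 40
  P[5] = 30 + 17 = 47
  P[6] = 43 + 17 = 60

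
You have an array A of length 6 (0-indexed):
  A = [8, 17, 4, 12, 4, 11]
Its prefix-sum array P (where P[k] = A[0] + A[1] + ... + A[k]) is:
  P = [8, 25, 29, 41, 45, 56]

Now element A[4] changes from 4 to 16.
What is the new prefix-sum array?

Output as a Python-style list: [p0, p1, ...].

Change: A[4] 4 -> 16, delta = 12
P[k] for k < 4: unchanged (A[4] not included)
P[k] for k >= 4: shift by delta = 12
  P[0] = 8 + 0 = 8
  P[1] = 25 + 0 = 25
  P[2] = 29 + 0 = 29
  P[3] = 41 + 0 = 41
  P[4] = 45 + 12 = 57
  P[5] = 56 + 12 = 68

Answer: [8, 25, 29, 41, 57, 68]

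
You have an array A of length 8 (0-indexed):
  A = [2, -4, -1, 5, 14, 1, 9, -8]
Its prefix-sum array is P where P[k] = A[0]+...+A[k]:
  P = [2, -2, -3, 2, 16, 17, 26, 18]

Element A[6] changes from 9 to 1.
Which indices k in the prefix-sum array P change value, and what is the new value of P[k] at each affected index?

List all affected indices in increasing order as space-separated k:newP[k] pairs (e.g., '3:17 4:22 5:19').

P[k] = A[0] + ... + A[k]
P[k] includes A[6] iff k >= 6
Affected indices: 6, 7, ..., 7; delta = -8
  P[6]: 26 + -8 = 18
  P[7]: 18 + -8 = 10

Answer: 6:18 7:10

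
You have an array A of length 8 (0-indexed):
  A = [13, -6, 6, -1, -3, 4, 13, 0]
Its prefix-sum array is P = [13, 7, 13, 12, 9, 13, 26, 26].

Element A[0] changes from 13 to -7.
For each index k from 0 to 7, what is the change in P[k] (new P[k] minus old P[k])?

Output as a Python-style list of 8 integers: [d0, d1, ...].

Element change: A[0] 13 -> -7, delta = -20
For k < 0: P[k] unchanged, delta_P[k] = 0
For k >= 0: P[k] shifts by exactly -20
Delta array: [-20, -20, -20, -20, -20, -20, -20, -20]

Answer: [-20, -20, -20, -20, -20, -20, -20, -20]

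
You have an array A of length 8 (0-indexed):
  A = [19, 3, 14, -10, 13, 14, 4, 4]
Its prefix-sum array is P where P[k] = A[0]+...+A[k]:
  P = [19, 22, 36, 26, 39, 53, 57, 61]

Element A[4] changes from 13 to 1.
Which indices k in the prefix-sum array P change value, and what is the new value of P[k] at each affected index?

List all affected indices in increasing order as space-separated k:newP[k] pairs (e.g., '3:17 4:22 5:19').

P[k] = A[0] + ... + A[k]
P[k] includes A[4] iff k >= 4
Affected indices: 4, 5, ..., 7; delta = -12
  P[4]: 39 + -12 = 27
  P[5]: 53 + -12 = 41
  P[6]: 57 + -12 = 45
  P[7]: 61 + -12 = 49

Answer: 4:27 5:41 6:45 7:49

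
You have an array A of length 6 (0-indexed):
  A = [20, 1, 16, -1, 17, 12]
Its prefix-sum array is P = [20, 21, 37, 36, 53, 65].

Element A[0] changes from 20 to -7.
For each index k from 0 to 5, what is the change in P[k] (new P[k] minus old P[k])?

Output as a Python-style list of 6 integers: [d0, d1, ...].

Element change: A[0] 20 -> -7, delta = -27
For k < 0: P[k] unchanged, delta_P[k] = 0
For k >= 0: P[k] shifts by exactly -27
Delta array: [-27, -27, -27, -27, -27, -27]

Answer: [-27, -27, -27, -27, -27, -27]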